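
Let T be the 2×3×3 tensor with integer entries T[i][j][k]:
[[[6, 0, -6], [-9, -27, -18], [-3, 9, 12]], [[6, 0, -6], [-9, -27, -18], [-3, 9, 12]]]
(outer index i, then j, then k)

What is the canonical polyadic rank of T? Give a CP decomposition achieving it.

rank(T) = 2

Lower bound: the mode-2 unfolding of T (rows indexed by j, columns by (i,k) = (0,0), (0,1), (0,2), (1,0), (1,1), (1,2)) is [[6, 0, -6, 6, 0, -6], [-9, -27, -18, -9, -27, -18], [-3, 9, 12, -3, 9, 12]].
There the 2×2 minor on rows j ∈ {0, 1}, columns (i,k) ∈ {(0,0), (0,1)} is det [[6, 0], [-9, -27]] = -162 ≠ 0, so this unfolding has rank ≥ 2; CP rank is at least every unfolding rank, so rank(T) ≥ 2. (Unfolding ranks only ever bound the CP rank from below — rank(T) can be strictly larger than all of them — so the matching upper bound has to come from an explicit 2-term decomposition.)
Upper bound — finding two terms. Every mode-1 slice of T is a multiple of one matrix: T[i,:,:] = a[i]·M with a = (1, 1) and M = [[6, 0, -6], [-9, -27, -18], [-3, 9, 12]] (rows indexed by j, columns by k). So it suffices to write M as a sum of two rank-1 matrices.
The rows of M satisfy (row 1) = −3·(row 0) − 3·(row 2), so splitting by rows, M = (1, -3, 0)(6, 0, -6)ᵀ + (0, -3, 1)(-3, 9, 12)ᵀ.
Hence T = (1, 1) ⊗ (1, -3, 0) ⊗ (6, 0, -6) + (1, 1) ⊗ (0, -3, 1) ⊗ (-3, 9, 12), so rank(T) ≤ 2.
These bounds meet, so rank(T) = 2.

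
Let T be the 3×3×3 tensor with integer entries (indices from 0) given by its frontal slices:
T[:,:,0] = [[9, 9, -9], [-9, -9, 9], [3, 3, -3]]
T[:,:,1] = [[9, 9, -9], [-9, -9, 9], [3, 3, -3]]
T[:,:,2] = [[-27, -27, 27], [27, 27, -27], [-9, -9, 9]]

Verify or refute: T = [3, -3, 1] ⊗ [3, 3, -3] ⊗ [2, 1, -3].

Reconstruct entry (0,0,0) from the claimed factors: Σₗ aₗ[0]bₗ[0]cₗ[0] = (3)·(3)·(2) = 18, but T[0,0,0] = 9. The claim is false.

No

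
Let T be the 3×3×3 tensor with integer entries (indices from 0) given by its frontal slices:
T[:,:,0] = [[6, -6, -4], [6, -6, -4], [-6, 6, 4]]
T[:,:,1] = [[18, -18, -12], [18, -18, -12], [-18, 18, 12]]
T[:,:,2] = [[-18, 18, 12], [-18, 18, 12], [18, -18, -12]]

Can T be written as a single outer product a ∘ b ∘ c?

If T = a ∘ b ∘ c then every fibre of T is a multiple of the corresponding factor, so read the factors off the fibres through the nonzero entry T[0,0,0] = 6.
The mode-1 fibre T[:,0,0] = [6, 6, -6] gives a = [1, 1, -1] (primitive direction); the mode-2 fibre T[0,:,0] = [6, -6, -4] gives b = [3, -3, -2]; then c[k] = T[0,0,k] / (a[0]·b[0]) = [6, 18, -18] / 3 = [2, 6, -6].
Expanding [1, 1, -1] ∘ [3, -3, -2] ∘ [2, 6, -6] reproduces all 27 entries of T, so T = [1, 1, -1] ∘ [3, -3, -2] ∘ [2, 6, -6] and rank(T) ≤ 1.
Equivalently every frontal slice T[:,:,k] is c[k] times the rank-1 matrix [1, 1, -1] ∘ [3, -3, -2]. So T has rank 1 (it is nonzero).

Yes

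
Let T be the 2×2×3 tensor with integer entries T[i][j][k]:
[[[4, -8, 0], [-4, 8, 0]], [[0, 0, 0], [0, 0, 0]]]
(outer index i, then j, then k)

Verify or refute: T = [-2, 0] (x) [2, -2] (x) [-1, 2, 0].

Yes

Reconstruct entrywise from the claimed factors. For example, T[0,1,0] = -4 and Σₗ aₗ[0]bₗ[1]cₗ[0] = (-2)·(-2)·(-1) = -4; checking all 12 entries, every one matches. The claim holds.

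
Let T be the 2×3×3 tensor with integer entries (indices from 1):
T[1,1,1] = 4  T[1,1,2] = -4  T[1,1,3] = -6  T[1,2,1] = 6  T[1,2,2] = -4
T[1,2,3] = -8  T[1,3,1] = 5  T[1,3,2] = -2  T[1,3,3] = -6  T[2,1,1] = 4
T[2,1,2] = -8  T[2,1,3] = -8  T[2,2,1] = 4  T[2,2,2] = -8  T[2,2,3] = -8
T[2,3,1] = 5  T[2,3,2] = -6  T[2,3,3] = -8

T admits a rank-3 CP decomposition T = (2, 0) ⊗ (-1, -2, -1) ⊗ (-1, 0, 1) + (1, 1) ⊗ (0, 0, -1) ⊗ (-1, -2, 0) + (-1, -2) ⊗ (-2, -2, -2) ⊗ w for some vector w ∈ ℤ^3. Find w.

w = (1, -2, -2)

Subtract the known terms from T to get the rank-1 residual R = (-1, -2) ⊗ (-2, -2, -2) ⊗ w, so R[i,j,k] = a[i]·b[j]·w[k]. Pick indices with nonzero a[1]·b[1] = (-1)·(-2) = 2. Only the fibre through (1,1,·) is needed: R[1,1,:] = T[1,1,:] − Σₗ aₗ[1]bₗ[1]cₗ = [4, -4, -6] − (2)·(-1)·(-1, 0, 1) − (1)·(0)·(-1, -2, 0) = [2, -4, -4]. Then w[k] = R[1,1,k] / 2 for each k, giving w = [2, -4, -4] / 2 = (1, -2, -2).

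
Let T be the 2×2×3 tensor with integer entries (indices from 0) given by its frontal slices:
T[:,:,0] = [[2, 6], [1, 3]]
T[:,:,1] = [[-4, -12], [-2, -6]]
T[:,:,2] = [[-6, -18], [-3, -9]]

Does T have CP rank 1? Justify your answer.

Yes

If T = a ⊗ b ⊗ c then every fibre of T is a multiple of the corresponding factor, so read the factors off the fibres through the nonzero entry T[0,0,0] = 2.
The mode-1 fibre T[:,0,0] = [2, 1] gives a = [2, 1] (primitive direction); the mode-2 fibre T[0,:,0] = [2, 6] gives b = [1, 3]; then c[k] = T[0,0,k] / (a[0]·b[0]) = [2, -4, -6] / 2 = [1, -2, -3].
Expanding [2, 1] ⊗ [1, 3] ⊗ [1, -2, -3] reproduces all 12 entries of T, so T = [2, 1] ⊗ [1, 3] ⊗ [1, -2, -3] and rank(T) ≤ 1.
Equivalently every frontal slice T[:,:,k] is c[k] times the rank-1 matrix [2, 1] ⊗ [1, 3]. So T has rank 1 (it is nonzero).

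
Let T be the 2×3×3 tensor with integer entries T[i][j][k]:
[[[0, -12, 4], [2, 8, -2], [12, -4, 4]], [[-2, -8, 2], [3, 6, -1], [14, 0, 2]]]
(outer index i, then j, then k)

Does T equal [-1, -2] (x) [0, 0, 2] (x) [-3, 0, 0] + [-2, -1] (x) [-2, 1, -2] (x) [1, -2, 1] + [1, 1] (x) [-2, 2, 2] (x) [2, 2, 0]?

No

Reconstruct entry (0,2,0) from the claimed factors: Σₗ aₗ[0]bₗ[2]cₗ[0] = (-1)·(2)·(-3) + (-2)·(-2)·(1) + (1)·(2)·(2) = 14, but T[0,2,0] = 12. The claim is false.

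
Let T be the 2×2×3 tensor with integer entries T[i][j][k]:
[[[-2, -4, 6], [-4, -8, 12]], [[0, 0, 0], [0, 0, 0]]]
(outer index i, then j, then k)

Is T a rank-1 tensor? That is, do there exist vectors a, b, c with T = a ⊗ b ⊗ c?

Yes

The mode-1 fibre T[:,0,0] = [-2, 0] gives a = [1, 0] (primitive direction); the mode-2 fibre T[0,:,0] = [-2, -4] gives b = [1, 2]; then c[k] = T[0,0,k] / (a[0]·b[0]) = [-2, -4, 6] / 1 = [-2, -4, 6].
Expanding [1, 0] ⊗ [1, 2] ⊗ [-2, -4, 6] reproduces all 12 entries of T, so T = [1, 0] ⊗ [1, 2] ⊗ [-2, -4, 6] and rank(T) ≤ 1.
Equivalently every frontal slice T[:,:,k] is c[k] times the rank-1 matrix [1, 0] ⊗ [1, 2]. So T has rank 1 (it is nonzero).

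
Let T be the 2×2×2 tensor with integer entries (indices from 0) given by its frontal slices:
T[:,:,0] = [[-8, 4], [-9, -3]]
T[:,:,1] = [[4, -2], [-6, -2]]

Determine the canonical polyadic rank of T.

2

Lower bound: in the mode-2 unfolding of T (rows indexed by j, columns by (i,k)) the 2×2 minor on rows j ∈ {0, 1}, columns (i,k) ∈ {(0,0), (1,0)} is det [[-8, -9], [4, -3]] = 60 ≠ 0, so that unfolding has rank ≥ 2 and hence rank(T) ≥ 2 (CP rank is at least every unfolding rank, though it can be larger).
Upper bound: with S_k = T[:,:,k], the two rank-1 terms a₁b₁ᵀ, a₂b₂ᵀ are the rank-1 members of the pencil x·S₀ + y·S₁.
det(x·S₀ + y·S₁) is 60·x² + 10·xy − 20·y² = 10·(3·x + 2·y)(2·x − y), vanishing at (x:y) = (2:-3) and (1:2).
M₁ = 2·S₀ − 3·S₁ = [[-28, 14], [0, 0]] = (-14)·(1, 0)(2, -1)ᵀ and M₂ = S₀ + 2·S₁ = [[0, 0], [-21, -7]] = (-7)·(0, 1)(3, 1)ᵀ, so take a₁ = (1, 0), b₁ = (2, -1), a₂ = (0, 1), b₂ = (3, 1).
Each slice is an integer combination of E₁ = a₁b₁ᵀ and E₂ = a₂b₂ᵀ: S₀ = −4·E₁ − 3·E₂, S₁ = 2·E₁ − 2·E₂; reading off coefficients, c₁ = (-4, 2) and c₂ = (-3, -2).
Hence T = (1, 0) ⊗ (2, -1) ⊗ (-4, 2) + (0, 1) ⊗ (3, 1) ⊗ (-3, -2), so rank(T) ≤ 2.
These bounds meet, so rank(T) = 2.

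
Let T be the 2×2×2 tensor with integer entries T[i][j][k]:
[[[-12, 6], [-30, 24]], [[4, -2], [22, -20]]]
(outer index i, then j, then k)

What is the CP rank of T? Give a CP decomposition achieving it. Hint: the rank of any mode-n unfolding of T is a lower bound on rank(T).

rank(T) = 2

Lower bound: the mode-3 unfolding of T (rows indexed by k, columns by (i,j) = (0,0), (0,1), (1,0), (1,1)) is [[-12, -30, 4, 22], [6, 24, -2, -20]].
There the 2×2 minor on rows k ∈ {0, 1}, columns (i,j) ∈ {(0,0), (0,1)} is det [[-12, -30], [6, 24]] = -108 ≠ 0, so this unfolding has rank ≥ 2; CP rank is at least every unfolding rank, so rank(T) ≥ 2. (Flattening ranks never certify an upper bound on CP rank; for that we must actually write T with 2 rank-1 terms.)
Upper bound — finding two terms. Write S_k = T[:,:,k] for the frontal slices: S₀ = [[-12, -30], [4, 22]], S₁ = [[6, 24], [-2, -20]].
If T = a₁ ⊗ b₁ ⊗ c₁ + a₂ ⊗ b₂ ⊗ c₂ then each S_k = c₁[k]·a₁b₁ᵀ + c₂[k]·a₂b₂ᵀ. S₀ and S₁ are linearly independent, so a₁b₁ᵀ and a₂b₂ᵀ must span the same plane of matrices: they are the rank-1 matrices of the form x·S₀ + y·S₁.
det(x·S₀ + y·S₁) is −144·x² + 216·xy − 72·y² = (-72)·(2·x − y)(x − y), vanishing at (x:y) = (1:2) and (1:1).
M₁ = S₀ + 2·S₁ = [[0, 18], [0, -18]] = 18·[1, -1][0, 1]ᵀ and M₂ = S₀ + S₁ = [[-6, -6], [2, 2]] = (-2)·[3, -1][1, 1]ᵀ, so take a₁ = [1, -1], b₁ = [0, 1], a₂ = [3, -1], b₂ = [1, 1].
Each slice is an integer combination of E₁ = a₁b₁ᵀ and E₂ = a₂b₂ᵀ: S₀ = −18·E₁ − 4·E₂, S₁ = 18·E₁ + 2·E₂; reading off coefficients, c₁ = [-18, 18] and c₂ = [-4, 2].
Hence T = [1, -1] ⊗ [0, 1] ⊗ [-18, 18] + [3, -1] ⊗ [1, 1] ⊗ [-4, 2], so rank(T) ≤ 2.
These bounds meet, so rank(T) = 2.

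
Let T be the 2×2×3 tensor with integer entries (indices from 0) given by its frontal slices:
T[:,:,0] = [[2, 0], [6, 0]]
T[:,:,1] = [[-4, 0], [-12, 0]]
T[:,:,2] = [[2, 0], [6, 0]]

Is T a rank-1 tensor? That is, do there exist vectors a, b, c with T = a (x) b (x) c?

If T = a (x) b (x) c then every fibre of T is a multiple of the corresponding factor, so read the factors off the fibres through the nonzero entry T[0,0,0] = 2.
The mode-1 fibre T[:,0,0] = [2, 6] gives a = [1, 3] (primitive direction); the mode-2 fibre T[0,:,0] = [2, 0] gives b = [1, 0]; then c[k] = T[0,0,k] / (a[0]·b[0]) = [2, -4, 2] / 1 = [2, -4, 2].
Expanding [1, 3] (x) [1, 0] (x) [2, -4, 2] reproduces all 12 entries of T, so T = [1, 3] (x) [1, 0] (x) [2, -4, 2] and rank(T) ≤ 1.
Equivalently every frontal slice T[:,:,k] is c[k] times the rank-1 matrix [1, 3] (x) [1, 0]. So T has rank 1 (it is nonzero).

Yes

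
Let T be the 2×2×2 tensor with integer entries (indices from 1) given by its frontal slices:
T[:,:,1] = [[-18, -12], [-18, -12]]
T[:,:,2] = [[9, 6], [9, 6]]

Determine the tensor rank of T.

Lower bound: T ≠ 0 (e.g. T[1,1,1] = -18), so rank(T) ≥ 1.
Upper bound: if T = a ∘ b ∘ c then every fibre of T is a multiple of the corresponding factor, so read the factors off the fibres through the nonzero entry T[1,1,1] = -18.
The mode-1 fibre T[:,1,1] = [-18, -18] gives a = (1, 1) (primitive direction); the mode-2 fibre T[1,:,1] = [-18, -12] gives b = (3, 2); then c[k] = T[1,1,k] / (a[1]·b[1]) = [-18, 9] / 3 = (-6, 3).
Expanding (1, 1) ∘ (3, 2) ∘ (-6, 3) reproduces all 8 entries of T, so T = (1, 1) ∘ (3, 2) ∘ (-6, 3) and rank(T) ≤ 1.
These bounds meet, so rank(T) = 1.

1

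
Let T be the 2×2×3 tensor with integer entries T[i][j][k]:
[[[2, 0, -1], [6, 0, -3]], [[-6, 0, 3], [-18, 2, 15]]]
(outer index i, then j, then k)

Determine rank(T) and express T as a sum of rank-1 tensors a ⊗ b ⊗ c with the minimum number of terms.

Lower bound: the mode-3 unfolding of T (rows indexed by k, columns by (i,j) = (0,0), (0,1), (1,0), (1,1)) is [[2, 6, -6, -18], [0, 0, 0, 2], [-1, -3, 3, 15]].
There the 2×2 minor on rows k ∈ {0, 1}, columns (i,j) ∈ {(0,0), (1,1)} is det [[2, -18], [0, 2]] = 4 ≠ 0, so this unfolding has rank ≥ 2; CP rank is at least every unfolding rank, so rank(T) ≥ 2. (Flattening ranks never certify an upper bound on CP rank; for that we must actually write T with 2 rank-1 terms.)
Upper bound — finding two terms. Write S_k = T[:,:,k] for the frontal slices: S₀ = [[2, 6], [-6, -18]], S₁ = [[0, 0], [0, 2]], S₂ = [[-1, -3], [3, 15]].
If T = a₁ ⊗ b₁ ⊗ c₁ + a₂ ⊗ b₂ ⊗ c₂ then each S_k = c₁[k]·a₁b₁ᵀ + c₂[k]·a₂b₂ᵀ. S₀ and S₁ are linearly independent, so a₁b₁ᵀ and a₂b₂ᵀ must span the same plane of matrices: they are the rank-1 matrices of the form x·S₀ + y·S₁.
det(x·S₀ + y·S₁) is 4·xy = 4·(y)(x), vanishing at (x:y) = (1:0) and (0:1).
M₁ = S₀ = [[2, 6], [-6, -18]] = 2·(1, -3)(1, 3)ᵀ and M₂ = S₁ = [[0, 0], [0, 2]] = 2·(0, 1)(0, 1)ᵀ, so take a₁ = (1, -3), b₁ = (1, 3), a₂ = (0, 1), b₂ = (0, 1).
Each slice is an integer combination of E₁ = a₁b₁ᵀ and E₂ = a₂b₂ᵀ: S₀ = 2·E₁, S₁ = 2·E₂, S₂ = −E₁ + 6·E₂; reading off coefficients, c₁ = (2, 0, -1) and c₂ = (0, 2, 6).
Hence T = (1, -3) ⊗ (1, 3) ⊗ (2, 0, -1) + (0, 1) ⊗ (0, 1) ⊗ (0, 2, 6), so rank(T) ≤ 2.
These bounds meet, so rank(T) = 2.

rank(T) = 2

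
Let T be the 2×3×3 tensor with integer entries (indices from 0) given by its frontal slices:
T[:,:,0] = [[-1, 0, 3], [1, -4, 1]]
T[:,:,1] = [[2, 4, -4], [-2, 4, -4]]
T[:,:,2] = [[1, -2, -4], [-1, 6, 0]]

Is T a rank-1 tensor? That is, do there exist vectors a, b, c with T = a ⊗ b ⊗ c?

The mode-2 unfolding of T (rows indexed by j, columns by (i,k) = (0,0), (0,1), (0,2), (1,0), (1,1), (1,2)) is [[-1, 2, 1, 1, -2, -1], [0, 4, -2, -4, 4, 6], [3, -4, -4, 1, -4, 0]].
There the 3×3 minor on rows j ∈ {0, 1, 2}, columns (i,k) ∈ {(0,0), (0,1), (1,0)} is det [[-1, 2, 1], [0, 4, -4], [3, -4, 1]] = -24 ≠ 0, so this unfolding has rank ≥ 3; CP rank is at least every unfolding rank, so rank(T) ≥ 3.
In particular rank(T) ≥ 3 > 1, so T is not rank-1.

No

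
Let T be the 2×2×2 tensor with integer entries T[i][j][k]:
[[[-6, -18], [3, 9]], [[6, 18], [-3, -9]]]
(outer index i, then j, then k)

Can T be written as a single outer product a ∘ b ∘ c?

If T = a ∘ b ∘ c then every fibre of T is a multiple of the corresponding factor, so read the factors off the fibres through the nonzero entry T[0,0,0] = -6.
The mode-1 fibre T[:,0,0] = [-6, 6] gives a = (1, -1) (primitive direction); the mode-2 fibre T[0,:,0] = [-6, 3] gives b = (2, -1); then c[k] = T[0,0,k] / (a[0]·b[0]) = [-6, -18] / 2 = (-3, -9).
Expanding (1, -1) ∘ (2, -1) ∘ (-3, -9) reproduces all 8 entries of T, so T = (1, -1) ∘ (2, -1) ∘ (-3, -9) and rank(T) ≤ 1.
Equivalently every frontal slice T[:,:,k] is c[k] times the rank-1 matrix (1, -1) ∘ (2, -1). So T has rank 1 (it is nonzero).

Yes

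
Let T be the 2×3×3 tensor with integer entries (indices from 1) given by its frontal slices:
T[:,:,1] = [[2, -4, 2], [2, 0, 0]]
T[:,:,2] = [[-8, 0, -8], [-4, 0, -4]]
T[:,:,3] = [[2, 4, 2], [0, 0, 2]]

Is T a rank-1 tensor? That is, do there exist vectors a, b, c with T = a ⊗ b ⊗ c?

No

The mode-2 unfolding of T (rows indexed by j, columns by (i,k) = (1,1), (1,2), (1,3), (2,1), (2,2), (2,3)) is [[2, -8, 2, 2, -4, 0], [-4, 0, 4, 0, 0, 0], [2, -8, 2, 0, -4, 2]].
There the 3×3 minor on rows j ∈ {1, 2, 3}, columns (i,k) ∈ {(1,1), (1,2), (2,1)} is det [[2, -8, 2], [-4, 0, 0], [2, -8, 0]] = 64 ≠ 0, so this unfolding has rank ≥ 3; CP rank is at least every unfolding rank, so rank(T) ≥ 3.
In particular rank(T) ≥ 3 > 1, so T is not rank-1.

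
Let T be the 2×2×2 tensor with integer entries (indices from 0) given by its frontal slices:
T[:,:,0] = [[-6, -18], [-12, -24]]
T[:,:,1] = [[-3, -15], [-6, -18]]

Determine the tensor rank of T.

Lower bound: the mode-3 unfolding of T (rows indexed by k, columns by (i,j) = (0,0), (0,1), (1,0), (1,1)) is [[-6, -18, -12, -24], [-3, -15, -6, -18]].
There the 2×2 minor on rows k ∈ {0, 1}, columns (i,j) ∈ {(0,0), (0,1)} is det [[-6, -18], [-3, -15]] = 36 ≠ 0, so this unfolding has rank ≥ 2; CP rank is at least every unfolding rank, so rank(T) ≥ 2. (Flattening ranks never certify an upper bound on CP rank; for that we must actually write T with 2 rank-1 terms.)
Upper bound — finding two terms. Write S_k = T[:,:,k] for the frontal slices: S₀ = [[-6, -18], [-12, -24]], S₁ = [[-3, -15], [-6, -18]].
If T = a₁ ⊗ b₁ ⊗ c₁ + a₂ ⊗ b₂ ⊗ c₂ then each S_k = c₁[k]·a₁b₁ᵀ + c₂[k]·a₂b₂ᵀ. S₀ and S₁ are linearly independent, so a₁b₁ᵀ and a₂b₂ᵀ must span the same plane of matrices: they are the rank-1 matrices of the form x·S₀ + y·S₁.
det(x·S₀ + y·S₁) is −72·x² − 108·xy − 36·y² = (-36)·(x + y)(2·x + y), vanishing at (x:y) = (1:-1) and (1:-2).
M₁ = S₀ − S₁ = [[-3, -3], [-6, -6]] = (-3)·(1, 2)(1, 1)ᵀ and M₂ = S₀ − 2·S₁ = [[0, 12], [0, 12]] = 12·(1, 1)(0, 1)ᵀ, so take a₁ = (1, 2), b₁ = (1, 1), a₂ = (1, 1), b₂ = (0, 1).
Each slice is an integer combination of E₁ = a₁b₁ᵀ and E₂ = a₂b₂ᵀ: S₀ = −6·E₁ − 12·E₂, S₁ = −3·E₁ − 12·E₂; reading off coefficients, c₁ = (-6, -3) and c₂ = (-12, -12).
Hence T = (1, 2) ⊗ (1, 1) ⊗ (-6, -3) + (1, 1) ⊗ (0, 1) ⊗ (-12, -12), so rank(T) ≤ 2.
These bounds meet, so rank(T) = 2.

2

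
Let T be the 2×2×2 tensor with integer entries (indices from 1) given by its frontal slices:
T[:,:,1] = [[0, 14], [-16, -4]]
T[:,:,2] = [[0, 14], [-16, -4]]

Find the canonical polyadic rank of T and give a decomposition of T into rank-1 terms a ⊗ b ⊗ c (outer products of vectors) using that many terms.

rank(T) = 2

Lower bound: the mode-1 unfolding of T (rows indexed by i, columns by (j,k) = (1,1), (1,2), (2,1), (2,2)) is [[0, 0, 14, 14], [-16, -16, -4, -4]].
There the 2×2 minor on rows i ∈ {1, 2}, columns (j,k) ∈ {(1,1), (2,1)} is det [[0, 14], [-16, -4]] = 224 ≠ 0, so this unfolding has rank ≥ 2; CP rank is at least every unfolding rank, so rank(T) ≥ 2. (Unfolding ranks only ever bound the CP rank from below — rank(T) can be strictly larger than all of them — so the matching upper bound has to come from an explicit 2-term decomposition.)
Upper bound — finding two terms. Every mode-3 slice of T is a multiple of one matrix: T[:,:,k] = c[k]·M with c = [1, 1] and M = [[0, 14], [-16, -4]] (rows indexed by i, columns by j). So it suffices to write M as a sum of two rank-1 matrices.
Splitting M by its rows (i = 1, 2), M = [1, 0][0, 14]ᵀ + [0, 1][-16, -4]ᵀ.
Hence T = [1, 0] ⊗ [0, 14] ⊗ [1, 1] + [0, 1] ⊗ [-16, -4] ⊗ [1, 1], so rank(T) ≤ 2.
These bounds meet, so rank(T) = 2.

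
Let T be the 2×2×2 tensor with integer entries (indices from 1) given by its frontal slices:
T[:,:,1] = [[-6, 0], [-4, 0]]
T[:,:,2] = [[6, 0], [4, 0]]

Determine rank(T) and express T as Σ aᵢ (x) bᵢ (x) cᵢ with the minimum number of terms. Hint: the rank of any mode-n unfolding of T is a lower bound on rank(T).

Lower bound: T ≠ 0 (e.g. T[1,1,1] = -6), so rank(T) ≥ 1.
Upper bound: if T = a (x) b (x) c then every fibre of T is a multiple of the corresponding factor, so read the factors off the fibres through the nonzero entry T[1,1,1] = -6.
The mode-1 fibre T[:,1,1] = [-6, -4] gives a = [3, 2] (primitive direction); the mode-2 fibre T[1,:,1] = [-6, 0] gives b = [1, 0]; then c[k] = T[1,1,k] / (a[1]·b[1]) = [-6, 6] / 3 = [-2, 2].
Expanding [3, 2] (x) [1, 0] (x) [-2, 2] reproduces all 8 entries of T, so T = [3, 2] (x) [1, 0] (x) [-2, 2] and rank(T) ≤ 1.
These bounds meet, so rank(T) = 1.

rank(T) = 1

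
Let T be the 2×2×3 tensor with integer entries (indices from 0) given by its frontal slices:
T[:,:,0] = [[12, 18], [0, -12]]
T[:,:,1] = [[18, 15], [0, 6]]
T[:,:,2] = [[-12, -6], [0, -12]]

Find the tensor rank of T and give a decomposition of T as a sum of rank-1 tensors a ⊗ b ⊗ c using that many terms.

Lower bound: in the mode-2 unfolding of T (rows indexed by j, columns by (i,k)) the 2×2 minor on rows j ∈ {0, 1}, columns (i,k) ∈ {(0,0), (0,1)} is det [[12, 18], [18, 15]] = -144 ≠ 0, so that unfolding has rank ≥ 2 and hence rank(T) ≥ 2 (CP rank is at least every unfolding rank, though it can be larger).
Upper bound: with S_k = T[:,:,k], the two rank-1 terms a₁b₁ᵀ, a₂b₂ᵀ are the rank-1 members of the pencil x·S₀ + y·S₁.
det(x·S₀ + y·S₁) is −144·x² − 144·xy + 108·y² = (-36)·(2·x + 3·y)(2·x − y), vanishing at (x:y) = (3:-2) and (1:2).
M₁ = 3·S₀ − 2·S₁ = [[0, 24], [0, -48]] = 24·[1, -2][0, 1]ᵀ and M₂ = S₀ + 2·S₁ = [[48, 48], [0, 0]] = 48·[1, 0][1, 1]ᵀ, so take a₁ = [1, -2], b₁ = [0, 1], a₂ = [1, 0], b₂ = [1, 1].
Each slice is an integer combination of E₁ = a₁b₁ᵀ and E₂ = a₂b₂ᵀ: S₀ = 6·E₁ + 12·E₂, S₁ = −3·E₁ + 18·E₂, S₂ = 6·E₁ − 12·E₂; reading off coefficients, c₁ = [6, -3, 6] and c₂ = [12, 18, -12].
Hence T = [1, -2] ⊗ [0, 1] ⊗ [6, -3, 6] + [1, 0] ⊗ [1, 1] ⊗ [12, 18, -12], so rank(T) ≤ 2.
These bounds meet, so rank(T) = 2.

rank(T) = 2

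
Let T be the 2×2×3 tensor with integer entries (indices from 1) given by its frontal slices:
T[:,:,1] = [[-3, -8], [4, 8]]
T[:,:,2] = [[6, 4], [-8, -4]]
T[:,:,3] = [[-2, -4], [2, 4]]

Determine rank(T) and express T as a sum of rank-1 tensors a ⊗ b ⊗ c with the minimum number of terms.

rank(T) = 3

Lower bound: the mode-3 unfolding of T (rows indexed by k, columns by (i,j) = (1,1), (1,2), (2,1), (2,2)) is [[-3, -8, 4, 8], [6, 4, -8, -4], [-2, -4, 2, 4]].
There the 3×3 minor on rows k ∈ {1, 2, 3}, columns (i,j) ∈ {(1,1), (1,2), (2,1)} is det [[-3, -8, 4], [6, 4, -8], [-2, -4, 2]] = -24 ≠ 0, so this unfolding has rank ≥ 3; CP rank is at least every unfolding rank, so rank(T) ≥ 3. (Unfolding ranks only ever bound the CP rank from below — rank(T) can be strictly larger than all of them — so the matching upper bound has to come from an explicit 3-term decomposition.)
Upper bound: T is a sum of 3 rank-1 terms, T = [1, -1] ⊗ [1, 2] ⊗ [-4, 0, -2] + [1, -1] ⊗ [2, 1] ⊗ [0, 4, 0] + [1, 0] ⊗ [1, 0] ⊗ [1, -2, 0] (one valid choice — decompositions are not unique — normalised so each a, b is primitive with positive first nonzero entry; check it by expanding all entries), so rank(T) ≤ 3.
These bounds meet, so rank(T) = 3.
Check entry T[1,1,3] = -2: (1)·(1)·(-2) + (1)·(2)·(0) + (1)·(1)·(0) = -2.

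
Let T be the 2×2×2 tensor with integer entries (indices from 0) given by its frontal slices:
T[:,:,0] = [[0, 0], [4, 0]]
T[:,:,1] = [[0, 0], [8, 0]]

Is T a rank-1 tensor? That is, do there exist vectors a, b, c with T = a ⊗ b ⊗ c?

Yes

If T = a ⊗ b ⊗ c then every fibre of T is a multiple of the corresponding factor, so read the factors off the fibres through the nonzero entry T[1,0,0] = 4.
The mode-1 fibre T[:,0,0] = [0, 4] gives a = [0, 1] (primitive direction); the mode-2 fibre T[1,:,0] = [4, 0] gives b = [1, 0]; then c[k] = T[1,0,k] / (a[1]·b[0]) = [4, 8] / 1 = [4, 8].
Expanding [0, 1] ⊗ [1, 0] ⊗ [4, 8] reproduces all 8 entries of T, so T = [0, 1] ⊗ [1, 0] ⊗ [4, 8] and rank(T) ≤ 1.
Equivalently every frontal slice T[:,:,k] is c[k] times the rank-1 matrix [0, 1] ⊗ [1, 0]. So T has rank 1 (it is nonzero).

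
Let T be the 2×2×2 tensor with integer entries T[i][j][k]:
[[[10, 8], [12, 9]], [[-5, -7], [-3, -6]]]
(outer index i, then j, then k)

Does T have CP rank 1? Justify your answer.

No

The mode-3 unfolding of T (rows indexed by k, columns by (i,j) = (0,0), (0,1), (1,0), (1,1)) is [[10, 12, -5, -3], [8, 9, -7, -6]].
There the 2×2 minor on rows k ∈ {0, 1}, columns (i,j) ∈ {(0,0), (0,1)} is det [[10, 12], [8, 9]] = -6 ≠ 0, so this unfolding has rank ≥ 2; CP rank is at least every unfolding rank, so rank(T) ≥ 2.
In particular rank(T) ≥ 2 > 1, so T is not rank-1.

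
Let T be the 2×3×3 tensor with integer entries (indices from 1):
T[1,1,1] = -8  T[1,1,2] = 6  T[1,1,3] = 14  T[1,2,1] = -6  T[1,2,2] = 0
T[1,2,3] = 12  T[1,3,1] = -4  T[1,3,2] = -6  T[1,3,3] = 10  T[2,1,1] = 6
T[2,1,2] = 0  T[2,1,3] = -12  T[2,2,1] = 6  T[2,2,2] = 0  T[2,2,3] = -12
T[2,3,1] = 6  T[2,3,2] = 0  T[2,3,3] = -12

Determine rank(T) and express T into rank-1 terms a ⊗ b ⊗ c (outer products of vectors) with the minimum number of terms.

rank(T) = 2

Lower bound: in the mode-1 unfolding of T (rows indexed by i, columns by (j,k)) the 2×2 minor on rows i ∈ {1, 2}, columns (j,k) ∈ {(1,1), (1,2)} is det [[-8, 6], [6, 0]] = -36 ≠ 0, so that unfolding has rank ≥ 2 and hence rank(T) ≥ 2 (CP rank is at least every unfolding rank, though it can be larger).
Upper bound: with S_k = T[:,:,k], the two rank-1 terms a₁b₁ᵀ, a₂b₂ᵀ are the rank-1 members of the pencil x·S₁ + y·S₂.
The 2×2 minor of x·S₁ + y·S₂ on rows {1,2}, columns {1,2} is −12·x² + 36·xy = (-12)·(x − 3·y)(x), vanishing at (x:y) = (3:1) and (0:1).
M₁ = 3·S₁ + S₂ = [[-18, -18, -18], [18, 18, 18]] = (-18)·[1, -1][1, 1, 1]ᵀ and M₂ = S₂ = [[6, 0, -6], [0, 0, 0]] = 6·[1, 0][1, 0, -1]ᵀ, so take a₁ = [1, -1], b₁ = [1, 1, 1], a₂ = [1, 0], b₂ = [1, 0, -1].
Each slice is an integer combination of E₁ = a₁b₁ᵀ and E₂ = a₂b₂ᵀ: S₁ = −6·E₁ − 2·E₂, S₂ = 6·E₂, S₃ = 12·E₁ + 2·E₂; reading off coefficients, c₁ = [-6, 0, 12] and c₂ = [-2, 6, 2].
Hence T = [1, -1] ⊗ [1, 1, 1] ⊗ [-6, 0, 12] + [1, 0] ⊗ [1, 0, -1] ⊗ [-2, 6, 2], so rank(T) ≤ 2.
These bounds meet, so rank(T) = 2.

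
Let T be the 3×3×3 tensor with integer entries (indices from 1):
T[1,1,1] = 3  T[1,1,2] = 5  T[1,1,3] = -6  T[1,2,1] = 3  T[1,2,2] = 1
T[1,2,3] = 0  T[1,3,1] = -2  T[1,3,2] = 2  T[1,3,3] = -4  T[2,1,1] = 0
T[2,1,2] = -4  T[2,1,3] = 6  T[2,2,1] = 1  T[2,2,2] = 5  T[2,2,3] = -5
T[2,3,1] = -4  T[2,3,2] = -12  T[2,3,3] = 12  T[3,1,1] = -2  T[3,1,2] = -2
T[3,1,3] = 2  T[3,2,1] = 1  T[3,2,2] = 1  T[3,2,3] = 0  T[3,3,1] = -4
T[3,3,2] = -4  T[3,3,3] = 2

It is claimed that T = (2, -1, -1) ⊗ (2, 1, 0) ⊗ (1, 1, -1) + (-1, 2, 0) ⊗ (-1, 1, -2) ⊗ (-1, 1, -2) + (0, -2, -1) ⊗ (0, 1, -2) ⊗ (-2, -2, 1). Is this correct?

Yes

Reconstruct entrywise from the claimed factors. For example, T[2,3,2] = -12 and Σₗ aₗ[2]bₗ[3]cₗ[2] = (-1)·(0)·(1) + (2)·(-2)·(1) + (-2)·(-2)·(-2) = -12; checking all 27 entries, every one matches. The claim holds.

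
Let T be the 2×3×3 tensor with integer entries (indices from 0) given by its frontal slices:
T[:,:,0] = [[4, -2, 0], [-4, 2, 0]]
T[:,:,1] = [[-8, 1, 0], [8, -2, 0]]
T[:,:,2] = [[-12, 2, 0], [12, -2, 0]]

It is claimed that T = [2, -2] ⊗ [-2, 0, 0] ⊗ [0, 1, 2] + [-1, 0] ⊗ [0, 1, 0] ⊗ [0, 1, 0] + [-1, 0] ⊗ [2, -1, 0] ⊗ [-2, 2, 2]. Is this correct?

Reconstruct entry (1,0,0) from the claimed factors: Σₗ aₗ[1]bₗ[0]cₗ[0] = (-2)·(-2)·(0) + (0)·(0)·(0) + (0)·(2)·(-2) = 0, but T[1,0,0] = -4. The claim is false.

No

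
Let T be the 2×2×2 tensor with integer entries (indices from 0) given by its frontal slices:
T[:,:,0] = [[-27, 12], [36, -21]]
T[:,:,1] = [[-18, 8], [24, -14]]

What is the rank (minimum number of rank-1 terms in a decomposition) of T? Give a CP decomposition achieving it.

Lower bound: the mode-1 unfolding of T (rows indexed by i, columns by (j,k) = (0,0), (0,1), (1,0), (1,1)) is [[-27, -18, 12, 8], [36, 24, -21, -14]].
There the 2×2 minor on rows i ∈ {0, 1}, columns (j,k) ∈ {(0,0), (1,0)} is det [[-27, 12], [36, -21]] = 135 ≠ 0, so this unfolding has rank ≥ 2; CP rank is at least every unfolding rank, so rank(T) ≥ 2. (This is only a lower bound: in general the CP rank may exceed every unfolding rank, so we still need to exhibit 2 rank-1 terms summing to T.)
Upper bound — finding two terms. Every mode-3 slice of T is a multiple of one matrix: T[:,:,k] = c[k]·M with c = [3, 2] and M = [[-9, 4], [12, -7]] (rows indexed by i, columns by j). So it suffices to write M as a sum of two rank-1 matrices.
Splitting M by its rows (i = 0, 1), M = [1, 0][-9, 4]ᵀ + [0, 1][12, -7]ᵀ.
Hence T = [1, 0] ⊗ [-9, 4] ⊗ [3, 2] + [0, 1] ⊗ [12, -7] ⊗ [3, 2], so rank(T) ≤ 2.
These bounds meet, so rank(T) = 2.
Check entry T[0,1,1] = 8: (1)·(4)·(2) + (0)·(-7)·(2) = 8.

rank(T) = 2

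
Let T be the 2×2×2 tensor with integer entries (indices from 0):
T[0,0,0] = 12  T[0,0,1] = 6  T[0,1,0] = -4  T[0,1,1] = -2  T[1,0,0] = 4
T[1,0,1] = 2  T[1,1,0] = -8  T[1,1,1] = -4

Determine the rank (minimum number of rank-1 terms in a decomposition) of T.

2

Lower bound: in the mode-1 unfolding of T (rows indexed by i, columns by (j,k)) the 2×2 minor on rows i ∈ {0, 1}, columns (j,k) ∈ {(0,0), (1,0)} is det [[12, -4], [4, -8]] = -80 ≠ 0, so that unfolding has rank ≥ 2 and hence rank(T) ≥ 2 (CP rank is at least every unfolding rank, though it can be larger).
Upper bound: T[:,:,k] = c[k]·M for every slice, with c = (2, 1) and M = [[6, -2], [2, -4]] (rows i, columns j).
Splitting M by its rows (i = 0, 1), M = (1, 0)(6, -2)ᵀ + (0, 1)(2, -4)ᵀ.
Hence T = (1, 0) ∘ (6, -2) ∘ (2, 1) + (0, 1) ∘ (2, -4) ∘ (2, 1), so rank(T) ≤ 2.
These bounds meet, so rank(T) = 2.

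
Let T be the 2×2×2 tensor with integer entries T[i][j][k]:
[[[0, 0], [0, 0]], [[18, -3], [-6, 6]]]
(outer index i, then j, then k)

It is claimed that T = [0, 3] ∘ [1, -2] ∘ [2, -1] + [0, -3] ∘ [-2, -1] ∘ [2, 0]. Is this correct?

Yes

Reconstruct entrywise from the claimed factors. For example, T[0,0,1] = 0 and Σₗ aₗ[0]bₗ[0]cₗ[1] = (0)·(1)·(-1) + (0)·(-2)·(0) = 0; checking all 8 entries, every one matches. The claim holds.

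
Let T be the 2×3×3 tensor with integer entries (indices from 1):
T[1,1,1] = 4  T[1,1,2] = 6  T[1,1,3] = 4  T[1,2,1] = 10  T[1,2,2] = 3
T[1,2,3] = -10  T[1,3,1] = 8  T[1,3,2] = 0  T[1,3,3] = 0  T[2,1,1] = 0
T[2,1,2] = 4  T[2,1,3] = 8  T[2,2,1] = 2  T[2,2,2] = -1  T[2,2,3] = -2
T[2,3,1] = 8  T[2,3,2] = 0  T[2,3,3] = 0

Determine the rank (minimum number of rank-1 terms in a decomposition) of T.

3

Lower bound: the mode-3 unfolding of T (rows indexed by k, columns by (i,j) = (1,1), (1,2), (1,3), (2,1), (2,2), (2,3)) is [[4, 10, 8, 0, 2, 8], [6, 3, 0, 4, -1, 0], [4, -10, 0, 8, -2, 0]].
There the 3×3 minor on rows k ∈ {1, 2, 3}, columns (i,j) ∈ {(1,1), (1,2), (1,3)} is det [[4, 10, 8], [6, 3, 0], [4, -10, 0]] = -576 ≠ 0, so this unfolding has rank ≥ 3; CP rank is at least every unfolding rank, so rank(T) ≥ 3. (Flattening ranks never certify an upper bound on CP rank; for that we must actually write T with 3 rank-1 terms.)
Upper bound: T is a sum of 3 rank-1 terms, T = [1, 0] ⊗ [1, 2, 0] ⊗ [4, 2, -4] + [1, 1] ⊗ [1, 0, 1] ⊗ [4, 2, 4] + [1, 1] ⊗ [2, -1, -2] ⊗ [-2, 1, 2] (one valid choice — decompositions are not unique — normalised so each a, b is primitive with positive first nonzero entry; check it by expanding all entries), so rank(T) ≤ 3.
These bounds meet, so rank(T) = 3.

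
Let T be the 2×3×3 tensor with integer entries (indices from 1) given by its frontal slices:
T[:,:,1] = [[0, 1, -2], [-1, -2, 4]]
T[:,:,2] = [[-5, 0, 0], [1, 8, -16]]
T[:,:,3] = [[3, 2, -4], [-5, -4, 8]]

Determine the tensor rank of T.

Lower bound: the mode-3 unfolding of T (rows indexed by k, columns by (i,j) = (1,1), (1,2), (1,3), (2,1), (2,2), (2,3)) is [[0, 1, -2, -1, -2, 4], [-5, 0, 0, 1, 8, -16], [3, 2, -4, -5, -4, 8]].
There the 3×3 minor on rows k ∈ {1, 2, 3}, columns (i,j) ∈ {(1,1), (1,2), (2,1)} is det [[0, 1, -1], [-5, 0, 1], [3, 2, -5]] = -12 ≠ 0, so this unfolding has rank ≥ 3; CP rank is at least every unfolding rank, so rank(T) ≥ 3. (Flattening ranks never certify an upper bound on CP rank; for that we must actually write T with 3 rank-1 terms.)
Upper bound: T is a sum of 3 rank-1 terms, T = [1, -2] ⊗ [1, 1, -2] ⊗ [1, -2, 2] + [1, -1] ⊗ [1, 0, 0] ⊗ [-1, -1, 1] + [1, 2] ⊗ [1, -1, 2] ⊗ [0, -2, 0] (one valid choice — decompositions are not unique — normalised so each a, b is primitive with positive first nonzero entry; check it by expanding all entries), so rank(T) ≤ 3.
These bounds meet, so rank(T) = 3.
Check entry T[2,1,1] = -1: (-2)·(1)·(1) + (-1)·(1)·(-1) + (2)·(1)·(0) = -1.

3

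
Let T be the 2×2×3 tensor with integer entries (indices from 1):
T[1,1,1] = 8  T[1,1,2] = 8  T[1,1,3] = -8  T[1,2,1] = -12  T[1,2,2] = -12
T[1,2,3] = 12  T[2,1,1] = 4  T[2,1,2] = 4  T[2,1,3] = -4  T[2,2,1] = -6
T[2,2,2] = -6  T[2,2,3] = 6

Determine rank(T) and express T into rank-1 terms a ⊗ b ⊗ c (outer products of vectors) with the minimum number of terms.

rank(T) = 1

Lower bound: T ≠ 0 (e.g. T[1,1,1] = 8), so rank(T) ≥ 1.
Upper bound: if T = a ⊗ b ⊗ c then every fibre of T is a multiple of the corresponding factor, so read the factors off the fibres through the nonzero entry T[1,1,1] = 8.
The mode-1 fibre T[:,1,1] = [8, 4] gives a = (2, 1) (primitive direction); the mode-2 fibre T[1,:,1] = [8, -12] gives b = (2, -3); then c[k] = T[1,1,k] / (a[1]·b[1]) = [8, 8, -8] / 4 = (2, 2, -2).
Expanding (2, 1) ⊗ (2, -3) ⊗ (2, 2, -2) reproduces all 12 entries of T, so T = (2, 1) ⊗ (2, -3) ⊗ (2, 2, -2) and rank(T) ≤ 1.
These bounds meet, so rank(T) = 1.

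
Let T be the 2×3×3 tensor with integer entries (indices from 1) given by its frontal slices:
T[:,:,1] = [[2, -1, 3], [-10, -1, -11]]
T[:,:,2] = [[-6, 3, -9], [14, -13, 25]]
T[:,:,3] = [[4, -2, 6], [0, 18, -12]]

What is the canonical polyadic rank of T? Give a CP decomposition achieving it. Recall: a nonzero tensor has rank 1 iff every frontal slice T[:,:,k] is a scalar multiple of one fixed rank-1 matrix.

rank(T) = 2

Lower bound: in the mode-1 unfolding of T (rows indexed by i, columns by (j,k)) the 2×2 minor on rows i ∈ {1, 2}, columns (j,k) ∈ {(1,1), (1,2)} is det [[2, -6], [-10, 14]] = -32 ≠ 0, so that unfolding has rank ≥ 2 and hence rank(T) ≥ 2 (CP rank is at least every unfolding rank, though it can be larger).
Upper bound: with S_k = T[:,:,k], the two rank-1 terms a₁b₁ᵀ, a₂b₂ᵀ are the rank-1 members of the pencil x·S₁ + y·S₂.
The 2×2 minor of x·S₁ + y·S₂ on rows {1,2}, columns {1,2} is −12·x² + 24·xy + 36·y² = (-12)·(x − 3·y)(x + y), vanishing at (x:y) = (3:1) and (1:-1).
M₁ = 3·S₁ + S₂ = [[0, 0, 0], [-16, -16, -8]] = (-8)·(0, 1)(2, 2, 1)ᵀ and M₂ = S₁ − S₂ = [[8, -4, 12], [-24, 12, -36]] = 4·(1, -3)(2, -1, 3)ᵀ, so take a₁ = (0, 1), b₁ = (2, 2, 1), a₂ = (1, -3), b₂ = (2, -1, 3).
Each slice is an integer combination of E₁ = a₁b₁ᵀ and E₂ = a₂b₂ᵀ: S₁ = −2·E₁ + E₂, S₂ = −2·E₁ − 3·E₂, S₃ = 6·E₁ + 2·E₂; reading off coefficients, c₁ = (-2, -2, 6) and c₂ = (1, -3, 2).
Hence T = (0, 1) ⊗ (2, 2, 1) ⊗ (-2, -2, 6) + (1, -3) ⊗ (2, -1, 3) ⊗ (1, -3, 2), so rank(T) ≤ 2.
These bounds meet, so rank(T) = 2.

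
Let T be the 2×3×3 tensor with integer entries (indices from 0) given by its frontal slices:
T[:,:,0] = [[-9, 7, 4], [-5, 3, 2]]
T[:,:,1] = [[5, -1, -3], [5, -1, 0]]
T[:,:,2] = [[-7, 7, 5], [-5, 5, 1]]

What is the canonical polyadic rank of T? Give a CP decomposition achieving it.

rank(T) = 3

Lower bound: in the mode-3 unfolding of T (rows indexed by k, columns by (i,j)) the 3×3 minor on rows k ∈ {0, 1, 2}, columns (i,j) ∈ {(0,0), (0,1), (0,2)} is det [[-9, 7, 4], [5, -1, -3], [-7, 7, 5]] = -60 ≠ 0, so that unfolding has rank ≥ 3 and hence rank(T) ≥ 3 (CP rank is at least every unfolding rank, though it can be larger).
Upper bound: T is a sum of 3 rank-1 terms, T = (1, -1) ⊗ (1, -1, 1) ⊗ (0, -1, 1) + (1, 1) ⊗ (1, 1, 0) ⊗ (-1, 2, 0) + (2, 1) ⊗ (2, -2, -1) ⊗ (-2, 1, -2) (one valid choice — decompositions are not unique — normalised so each a, b is primitive with positive first nonzero entry; check it by expanding all entries), so rank(T) ≤ 3.
These bounds meet, so rank(T) = 3.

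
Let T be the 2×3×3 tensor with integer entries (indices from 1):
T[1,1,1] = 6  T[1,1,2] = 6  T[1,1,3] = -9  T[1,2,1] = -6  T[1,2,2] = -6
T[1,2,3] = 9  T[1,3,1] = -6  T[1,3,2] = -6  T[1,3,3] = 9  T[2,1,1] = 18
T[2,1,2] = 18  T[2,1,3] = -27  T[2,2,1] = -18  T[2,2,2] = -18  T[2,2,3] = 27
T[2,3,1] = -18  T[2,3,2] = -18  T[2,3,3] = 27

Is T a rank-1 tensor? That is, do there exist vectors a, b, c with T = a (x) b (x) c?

Yes

If T = a (x) b (x) c then every fibre of T is a multiple of the corresponding factor, so read the factors off the fibres through the nonzero entry T[1,1,1] = 6.
The mode-1 fibre T[:,1,1] = [6, 18] gives a = [1, 3] (primitive direction); the mode-2 fibre T[1,:,1] = [6, -6, -6] gives b = [1, -1, -1]; then c[k] = T[1,1,k] / (a[1]·b[1]) = [6, 6, -9] / 1 = [6, 6, -9].
Expanding [1, 3] (x) [1, -1, -1] (x) [6, 6, -9] reproduces all 18 entries of T, so T = [1, 3] (x) [1, -1, -1] (x) [6, 6, -9] and rank(T) ≤ 1.
Equivalently every frontal slice T[:,:,k] is c[k] times the rank-1 matrix [1, 3] (x) [1, -1, -1]. So T has rank 1 (it is nonzero).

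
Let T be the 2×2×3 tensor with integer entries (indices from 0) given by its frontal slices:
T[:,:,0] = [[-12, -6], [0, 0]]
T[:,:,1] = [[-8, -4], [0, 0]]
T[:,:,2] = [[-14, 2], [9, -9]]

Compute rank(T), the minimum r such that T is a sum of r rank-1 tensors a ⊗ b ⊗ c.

Lower bound: in the mode-2 unfolding of T (rows indexed by j, columns by (i,k)) the 2×2 minor on rows j ∈ {0, 1}, columns (i,k) ∈ {(0,0), (0,2)} is det [[-12, -14], [-6, 2]] = -108 ≠ 0, so that unfolding has rank ≥ 2 and hence rank(T) ≥ 2 (CP rank is at least every unfolding rank, though it can be larger).
Upper bound: with S_k = T[:,:,k], the two rank-1 terms a₁b₁ᵀ, a₂b₂ᵀ are the rank-1 members of the pencil x·S₀ + y·S₂.
det(x·S₀ + y·S₂) is 162·xy + 108·y² = 54·(3·x + 2·y)(y), vanishing at (x:y) = (2:-3) and (1:0).
M₁ = 2·S₀ − 3·S₂ = [[18, -18], [-27, 27]] = 9·[2, -3][1, -1]ᵀ and M₂ = S₀ = [[-12, -6], [0, 0]] = (-6)·[1, 0][2, 1]ᵀ, so take a₁ = [2, -3], b₁ = [1, -1], a₂ = [1, 0], b₂ = [2, 1].
Each slice is an integer combination of E₁ = a₁b₁ᵀ and E₂ = a₂b₂ᵀ: S₀ = −6·E₂, S₁ = −4·E₂, S₂ = −3·E₁ − 4·E₂; reading off coefficients, c₁ = [0, 0, -3] and c₂ = [-6, -4, -4].
Hence T = [2, -3] ⊗ [1, -1] ⊗ [0, 0, -3] + [1, 0] ⊗ [2, 1] ⊗ [-6, -4, -4], so rank(T) ≤ 2.
These bounds meet, so rank(T) = 2.

2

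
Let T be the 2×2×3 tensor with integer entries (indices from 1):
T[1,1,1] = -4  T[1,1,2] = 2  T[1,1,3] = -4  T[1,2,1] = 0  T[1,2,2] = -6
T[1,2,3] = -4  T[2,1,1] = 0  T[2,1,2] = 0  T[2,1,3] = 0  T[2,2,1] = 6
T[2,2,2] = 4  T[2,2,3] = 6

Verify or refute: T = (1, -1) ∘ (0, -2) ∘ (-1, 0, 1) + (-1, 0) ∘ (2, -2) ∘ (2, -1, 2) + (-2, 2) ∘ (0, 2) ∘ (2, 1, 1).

Reconstruct entry (1,2,1) from the claimed factors: Σₗ aₗ[1]bₗ[2]cₗ[1] = (1)·(-2)·(-1) + (-1)·(-2)·(2) + (-2)·(2)·(2) = -2, but T[1,2,1] = 0. The claim is false.

No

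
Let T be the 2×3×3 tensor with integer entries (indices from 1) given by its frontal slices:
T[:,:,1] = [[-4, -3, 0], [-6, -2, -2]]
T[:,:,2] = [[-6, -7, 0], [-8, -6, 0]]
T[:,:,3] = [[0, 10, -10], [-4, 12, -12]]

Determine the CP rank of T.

3

Lower bound: in the mode-2 unfolding of T (rows indexed by j, columns by (i,k)) the 3×3 minor on rows j ∈ {1, 2, 3}, columns (i,k) ∈ {(1,1), (1,2), (1,3)} is det [[-4, -6, 0], [-3, -7, 10], [0, 0, -10]] = -100 ≠ 0, so that unfolding has rank ≥ 3 and hence rank(T) ≥ 3 (CP rank is at least every unfolding rank, though it can be larger).
Upper bound: T is a sum of 3 rank-1 terms, T = [1, 0] ⊗ [0, 0, 1] ⊗ [0, -2, -2] + [1, 1] ⊗ [1, 2, -1] ⊗ [-2, -4, 4] + [1, 2] ⊗ [2, -1, 2] ⊗ [-1, -1, -2] (one valid choice — decompositions are not unique — normalised so each a, b is primitive with positive first nonzero entry; check it by expanding all entries), so rank(T) ≤ 3.
These bounds meet, so rank(T) = 3.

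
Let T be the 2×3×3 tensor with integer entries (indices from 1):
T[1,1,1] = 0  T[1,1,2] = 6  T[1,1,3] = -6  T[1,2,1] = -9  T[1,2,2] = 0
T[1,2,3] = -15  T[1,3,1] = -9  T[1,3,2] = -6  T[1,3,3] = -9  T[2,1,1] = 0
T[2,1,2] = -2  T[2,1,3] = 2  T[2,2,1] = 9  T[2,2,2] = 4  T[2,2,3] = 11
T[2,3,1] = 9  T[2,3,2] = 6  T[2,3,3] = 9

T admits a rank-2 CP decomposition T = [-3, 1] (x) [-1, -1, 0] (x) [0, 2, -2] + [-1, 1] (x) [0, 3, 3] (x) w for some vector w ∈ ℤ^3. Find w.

Subtract the known terms from T to get the rank-1 residual R = [-1, 1] (x) [0, 3, 3] (x) w, so R[i,j,k] = a[i]·b[j]·w[k]. Pick indices with nonzero a[1]·b[2] = (-1)·(3) = -3. Only the fibre through (1,2,·) is needed: R[1,2,:] = T[1,2,:] − Σₗ aₗ[1]bₗ[2]cₗ = [-9, 0, -15] − (-3)·(-1)·[0, 2, -2] = [-9, -6, -9]. Then w[k] = R[1,2,k] / -3 for each k, giving w = [-9, -6, -9] / -3 = [3, 2, 3].

w = [3, 2, 3]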